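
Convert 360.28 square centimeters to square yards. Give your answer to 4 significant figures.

0.04309 yd²

1 cm² = 0.000119599 square yards.
Then 360.28 × 0.000119599 ≈ 0.04309 yd².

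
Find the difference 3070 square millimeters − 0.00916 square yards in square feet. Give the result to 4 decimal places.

-0.0494 ft²

3070 mm² = 0.0330452 ft² and 0.00916 yd² = 0.0824400 ft².
0.0330452 − 0.0824400 ≈ -0.0494 ft².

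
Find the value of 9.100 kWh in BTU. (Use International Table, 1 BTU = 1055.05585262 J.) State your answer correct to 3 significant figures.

31100 British thermal units

1 kWh = 3412.14 BTU.
9.100 × 3412.14 ≈ 31100 BTU.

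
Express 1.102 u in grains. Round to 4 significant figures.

1 atomic mass unit = 2.56260e-23 grains.
So 1.102 × 2.56260e-23 ≈ 2.824e-23 gr.

2.824e-23 grains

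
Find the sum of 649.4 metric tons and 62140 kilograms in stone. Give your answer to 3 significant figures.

112000 stone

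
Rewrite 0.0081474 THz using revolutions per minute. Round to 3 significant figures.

4.89 × 10^11 rpm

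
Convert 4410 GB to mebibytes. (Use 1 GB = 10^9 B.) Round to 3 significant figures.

4.21e+6 mebibytes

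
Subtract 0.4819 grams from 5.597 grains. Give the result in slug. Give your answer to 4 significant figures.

-8.169e-6 slug

5.597 gr = 2.48514e-5 slug and 0.4819 g = 3.30206e-5 slug.
2.48514e-5 − 3.30206e-5 ≈ -8.169e-6 slug.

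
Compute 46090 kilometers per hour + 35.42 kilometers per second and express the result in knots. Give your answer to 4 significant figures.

93740 kn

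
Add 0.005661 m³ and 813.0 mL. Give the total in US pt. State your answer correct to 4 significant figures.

13.68 US pints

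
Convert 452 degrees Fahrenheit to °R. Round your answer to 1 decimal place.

911.7 degrees Rankine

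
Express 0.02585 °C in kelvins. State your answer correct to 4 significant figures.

273.2 K

K = °C + 273.15.
Applying the formula gives 273.2 K.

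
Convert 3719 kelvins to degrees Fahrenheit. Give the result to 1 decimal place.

6234.5 °F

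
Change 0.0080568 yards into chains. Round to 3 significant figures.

0.000366 chain

1 yd = 0.0454545 chains.
0.0080568 × 0.0454545 ≈ 0.000366 chain.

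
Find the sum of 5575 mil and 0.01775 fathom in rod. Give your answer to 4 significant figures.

5575 mil = 0.0281566 rod and 0.01775 fathom = 0.00645455 rod.
0.0281566 + 0.00645455 ≈ 0.03461 rod.

0.03461 rod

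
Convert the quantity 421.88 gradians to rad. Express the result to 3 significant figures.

6.63 radians

1 gradian = 0.0157080 rad.
So 421.88 × 0.0157080 ≈ 6.63 rad.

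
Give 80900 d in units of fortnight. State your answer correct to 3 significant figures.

1 day = 0.0714286 fortnights.
So 80900 × 0.0714286 ≈ 5780 fortnight.

5780 fortnight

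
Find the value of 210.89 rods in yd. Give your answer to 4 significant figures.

1160 yd

1 rod = 5.50000 yd.
Thus 210.89 × 5.50000 ≈ 1160 yd.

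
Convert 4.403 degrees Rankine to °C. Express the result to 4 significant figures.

°R = (°C + 273.15) × 9/5.
Applying the formula gives -270.7 °C.

-270.7 degrees Celsius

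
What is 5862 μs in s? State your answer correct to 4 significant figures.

0.005862 s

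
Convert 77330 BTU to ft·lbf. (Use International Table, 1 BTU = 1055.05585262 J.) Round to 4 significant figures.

1 BTU = 778.169 ft·lbf.
Then 77330 × 778.169 ≈ 6.018e+7 ft·lbf.

6.018e+7 ft·lbf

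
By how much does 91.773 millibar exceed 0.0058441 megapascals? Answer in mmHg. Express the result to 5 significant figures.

91.773 mbar = 68.8354 mmHg and 0.0058441 MPa = 43.8343 mmHg.
68.8354 − 43.8343 ≈ 25.001 mmHg.

25.001 millimeters of mercury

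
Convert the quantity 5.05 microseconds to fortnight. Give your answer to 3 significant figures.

1 microsecond = 8.26720 × 10^-13 fortnight.
Then 5.05 × 8.26720 × 10^-13 ≈ 4.17 × 10^-12 fortnight.

4.17 × 10^-12 fortnight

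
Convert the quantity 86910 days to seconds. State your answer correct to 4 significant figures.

1 d = 86400.0 seconds.
86910 × 86400.0 ≈ 7.509e+9 s.

7.509e+9 s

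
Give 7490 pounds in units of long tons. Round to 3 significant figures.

1 lb = 0.000446429 long ton.
Thus 7490 × 0.000446429 ≈ 3.34 long ton.

3.34 long tons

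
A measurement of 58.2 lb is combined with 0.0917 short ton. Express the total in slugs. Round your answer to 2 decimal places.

7.51 slug

58.2 lb = 1.80891 slug and 0.0917 short ton = 5.70025 slug.
1.80891 + 5.70025 ≈ 7.51 slug.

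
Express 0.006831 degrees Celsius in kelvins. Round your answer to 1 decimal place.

273.2 K

K = °C + 273.15.
Applying the formula gives 273.2 K.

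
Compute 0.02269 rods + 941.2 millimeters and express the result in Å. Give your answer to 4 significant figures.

0.02269 rod = 1.14113 × 10^9 Å and 941.2 mm = 9.41200 × 10^9 Å.
1.14113 × 10^9 + 9.41200 × 10^9 ≈ 1.055 × 10^10 Å.

1.055 × 10^10 Å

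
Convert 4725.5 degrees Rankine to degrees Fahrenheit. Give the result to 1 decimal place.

°R = °F + 459.67.
Applying the formula gives 4265.8 °F.

4265.8 °F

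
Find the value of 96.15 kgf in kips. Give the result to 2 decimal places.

0.21 kips

1 kgf = 0.00220462 kip.
96.15 × 0.00220462 ≈ 0.21 kip.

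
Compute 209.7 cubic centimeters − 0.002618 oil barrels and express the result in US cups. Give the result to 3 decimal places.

-0.873 US cups

209.7 cm³ = 0.886350 US cup and 0.002618 bbl = 1.75930 US cup.
0.886350 − 1.75930 ≈ -0.873 US cup.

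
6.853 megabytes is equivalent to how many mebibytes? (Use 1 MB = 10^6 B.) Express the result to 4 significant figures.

1 MB = 0.953674 mebibytes.
6.853 × 0.953674 ≈ 6.536 MiB.

6.536 MiB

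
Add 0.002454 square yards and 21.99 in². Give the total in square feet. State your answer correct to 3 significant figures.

0.175 ft²

0.002454 yd² = 0.0220860 ft² and 21.99 in² = 0.152708 ft².
0.0220860 + 0.152708 ≈ 0.175 ft².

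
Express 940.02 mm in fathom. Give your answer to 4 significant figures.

0.5140 fathom

1 mm = 0.000546807 fathom.
So 940.02 × 0.000546807 ≈ 0.5140 fathom.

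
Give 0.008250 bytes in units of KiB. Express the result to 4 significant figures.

8.057e-6 KiB

1 B = 0.0009765625 kibibytes.
So 0.008250 × 0.0009765625 ≈ 8.057e-6 KiB.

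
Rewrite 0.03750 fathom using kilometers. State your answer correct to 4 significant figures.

1 fathom = 0.00182880 km.
Then 0.03750 × 0.00182880 ≈ 6.858e-5 km.

6.858e-5 kilometers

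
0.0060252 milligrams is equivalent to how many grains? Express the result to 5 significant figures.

1 mg = 0.0154324 gr.
Then 0.0060252 × 0.0154324 ≈ 9.2983 × 10^-5 gr.

9.2983 × 10^-5 grains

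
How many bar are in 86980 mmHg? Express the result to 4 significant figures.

116.0 bar

1 mmHg = 0.00133322 bar.
So 86980 × 0.00133322 ≈ 116.0 bar.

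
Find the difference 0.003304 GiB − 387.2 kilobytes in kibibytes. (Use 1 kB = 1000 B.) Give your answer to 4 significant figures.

3086 kibibytes

0.003304 GiB = 3464.50 KiB and 387.2 kB = 378.125 KiB.
3464.50 − 378.125 ≈ 3086 KiB.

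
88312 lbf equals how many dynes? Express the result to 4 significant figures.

1 lbf = 444822 dynes.
88312 × 444822 ≈ 3.928 × 10^10 dyn.

3.928 × 10^10 dyn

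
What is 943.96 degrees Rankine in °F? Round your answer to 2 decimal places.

484.29 °F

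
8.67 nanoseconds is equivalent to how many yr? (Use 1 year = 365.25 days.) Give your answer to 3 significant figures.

2.75e-16 years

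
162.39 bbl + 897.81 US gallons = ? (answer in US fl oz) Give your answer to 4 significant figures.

987900 US fluid ounces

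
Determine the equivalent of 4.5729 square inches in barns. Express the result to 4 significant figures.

1 square inch = 6.45160e+24 barns.
Then 4.5729 × 6.45160e+24 ≈ 2.950e+25 barn.

2.950e+25 barn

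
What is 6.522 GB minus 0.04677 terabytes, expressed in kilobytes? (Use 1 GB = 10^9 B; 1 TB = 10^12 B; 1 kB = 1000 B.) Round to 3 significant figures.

-4.02e+7 kilobytes

6.522 GB = 6.52200e+6 kB and 0.04677 TB = 4.67700e+7 kB.
6.52200e+6 − 4.67700e+7 ≈ -4.02e+7 kB.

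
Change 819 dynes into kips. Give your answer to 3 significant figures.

1.84e-6 kips

1 dyn = 2.24809e-9 kips.
819 × 2.24809e-9 ≈ 1.84e-6 kip.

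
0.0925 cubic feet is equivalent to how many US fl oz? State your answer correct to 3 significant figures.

88.6 US fluid ounces

1 ft³ = 957.506 US fluid ounces.
0.0925 × 957.506 ≈ 88.6 US fl oz.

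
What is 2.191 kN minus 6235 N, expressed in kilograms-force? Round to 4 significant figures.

2.191 kN = 223.420 kgf and 6235 N = 635.793 kgf.
223.420 − 635.793 ≈ -412.4 kgf.

-412.4 kgf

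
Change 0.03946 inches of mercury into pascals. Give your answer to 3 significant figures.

1 inch of mercury = 3386.39 pascals.
So 0.03946 × 3386.39 ≈ 134 Pa.

134 pascals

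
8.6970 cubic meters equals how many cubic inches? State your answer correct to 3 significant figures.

531000 in³

1 cubic meter = 61023.7 in³.
So 8.6970 × 61023.7 ≈ 531000 in³.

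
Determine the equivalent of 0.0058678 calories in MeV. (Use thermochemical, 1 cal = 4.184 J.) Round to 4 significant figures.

1.532 × 10^11 MeV

1 calorie = 2.61145 × 10^13 MeV.
So 0.0058678 × 2.61145 × 10^13 ≈ 1.532 × 10^11 MeV.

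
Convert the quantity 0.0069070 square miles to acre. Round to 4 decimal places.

4.4205 acres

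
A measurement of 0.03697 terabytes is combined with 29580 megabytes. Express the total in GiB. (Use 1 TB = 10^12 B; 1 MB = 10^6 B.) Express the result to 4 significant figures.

61.98 gibibytes

0.03697 TB = 34.4310 GiB and 29580 MB = 27.5485 GiB.
34.4310 + 27.5485 ≈ 61.98 GiB.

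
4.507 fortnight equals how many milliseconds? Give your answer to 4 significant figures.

5.452 × 10^9 milliseconds

1 fortnight = 1.20960 × 10^9 milliseconds.
Then 4.507 × 1.20960 × 10^9 ≈ 5.452 × 10^9 ms.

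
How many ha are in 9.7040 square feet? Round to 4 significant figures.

9.015e-5 hectares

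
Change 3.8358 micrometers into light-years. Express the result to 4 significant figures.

1 μm = 1.05700 × 10^-22 ly.
Thus 3.8358 × 1.05700 × 10^-22 ≈ 4.054 × 10^-22 ly.

4.054 × 10^-22 ly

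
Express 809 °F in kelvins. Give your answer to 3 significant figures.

K = (°F + 459.67) × 5/9.
Applying the formula gives 705 K.

705 K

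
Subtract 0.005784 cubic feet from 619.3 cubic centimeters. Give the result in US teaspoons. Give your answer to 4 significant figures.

619.3 cm³ = 125.646 US tsp and 0.005784 ft³ = 33.2293 US tsp.
125.646 − 33.2293 ≈ 92.42 US tsp.

92.42 US teaspoons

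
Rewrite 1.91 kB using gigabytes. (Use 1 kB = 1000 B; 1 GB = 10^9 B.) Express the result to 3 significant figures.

1 kilobyte = 1.00000 × 10^-6 GB.
1.91 × 1.00000 × 10^-6 ≈ 1.91 × 10^-6 GB.

1.91 × 10^-6 gigabytes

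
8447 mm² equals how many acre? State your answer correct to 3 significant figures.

2.09 × 10^-6 acre

1 mm² = 2.47105 × 10^-10 acre.
Thus 8447 × 2.47105 × 10^-10 ≈ 2.09 × 10^-6 acre.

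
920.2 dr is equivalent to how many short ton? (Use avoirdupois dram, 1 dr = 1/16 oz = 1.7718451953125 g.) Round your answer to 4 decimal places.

0.0018 short ton

1 dram = 1.953125e-6 short tons.
Then 920.2 × 1.953125e-6 ≈ 0.0018 short ton.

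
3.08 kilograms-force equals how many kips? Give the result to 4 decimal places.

0.0068 kip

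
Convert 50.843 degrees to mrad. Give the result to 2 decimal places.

1 degree = 17.4533 mrad.
Then 50.843 × 17.4533 ≈ 887.38 mrad.

887.38 mrad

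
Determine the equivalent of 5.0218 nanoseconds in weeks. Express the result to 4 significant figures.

1 ns = 1.65344 × 10^-15 wk.
So 5.0218 × 1.65344 × 10^-15 ≈ 8.303 × 10^-15 wk.

8.303 × 10^-15 wk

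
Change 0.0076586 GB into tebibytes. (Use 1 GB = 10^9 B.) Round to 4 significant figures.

6.965e-6 TiB

1 gigabyte = 0.000909495 TiB.
Then 0.0076586 × 0.000909495 ≈ 6.965e-6 TiB.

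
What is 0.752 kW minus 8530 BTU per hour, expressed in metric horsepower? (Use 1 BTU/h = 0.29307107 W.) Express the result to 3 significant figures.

0.752 kW = 1.02244 PS and 8530 BTU/h = 3.39891 PS.
1.02244 − 3.39891 ≈ -2.38 PS.

-2.38 PS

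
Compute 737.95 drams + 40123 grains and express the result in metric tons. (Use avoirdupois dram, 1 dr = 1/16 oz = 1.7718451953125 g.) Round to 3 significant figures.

0.00391 metric tons

737.95 dr = 0.00130753 t and 40123 gr = 0.00259993 t.
0.00130753 + 0.00259993 ≈ 0.00391 t.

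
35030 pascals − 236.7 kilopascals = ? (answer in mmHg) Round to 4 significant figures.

-1513 mmHg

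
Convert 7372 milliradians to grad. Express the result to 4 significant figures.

469.3 gradians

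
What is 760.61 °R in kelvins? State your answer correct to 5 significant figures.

°R = K × 9/5.
Applying the formula gives 422.56 K.

422.56 K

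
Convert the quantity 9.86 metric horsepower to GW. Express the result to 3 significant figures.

7.25e-6 GW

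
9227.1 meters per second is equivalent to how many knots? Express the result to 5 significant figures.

17936 knots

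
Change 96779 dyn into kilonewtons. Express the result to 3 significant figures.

0.000968 kN

1 dyn = 1.00000e-8 kilonewtons.
Then 96779 × 1.00000e-8 ≈ 0.000968 kN.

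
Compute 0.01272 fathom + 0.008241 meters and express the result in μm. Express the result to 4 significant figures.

31500 μm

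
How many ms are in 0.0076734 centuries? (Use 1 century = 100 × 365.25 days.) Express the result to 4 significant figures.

2.422 × 10^10 milliseconds

1 century = 3.15576 × 10^12 milliseconds.
Then 0.0076734 × 3.15576 × 10^12 ≈ 2.422 × 10^10 ms.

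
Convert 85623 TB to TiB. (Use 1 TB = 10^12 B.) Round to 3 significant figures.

1 terabyte = 0.909495 TiB.
Then 85623 × 0.909495 ≈ 77900 TiB.

77900 TiB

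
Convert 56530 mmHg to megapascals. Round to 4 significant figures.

7.537 MPa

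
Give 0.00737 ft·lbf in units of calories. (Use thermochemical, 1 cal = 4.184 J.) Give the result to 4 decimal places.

1 ft·lbf = 0.324048 calories.
Then 0.00737 × 0.324048 ≈ 0.0024 cal.

0.0024 calories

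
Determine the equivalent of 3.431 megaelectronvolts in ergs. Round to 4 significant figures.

1 MeV = 1.60218e-6 erg.
Thus 3.431 × 1.60218e-6 ≈ 5.497e-6 erg.

5.497e-6 ergs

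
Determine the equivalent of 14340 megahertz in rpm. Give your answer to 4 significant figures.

8.604 × 10^11 rpm

1 MHz = 6.00000 × 10^7 revolutions per minute.
Then 14340 × 6.00000 × 10^7 ≈ 8.604 × 10^11 rpm.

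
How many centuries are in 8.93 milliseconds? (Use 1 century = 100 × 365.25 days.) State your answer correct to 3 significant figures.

1 millisecond = 3.16881e-13 century.
Thus 8.93 × 3.16881e-13 ≈ 2.83e-12 century.

2.83e-12 century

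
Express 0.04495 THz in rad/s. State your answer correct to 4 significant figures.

2.824 × 10^11 rad/s

1 terahertz = 6.28319 × 10^12 radians per second.
So 0.04495 × 6.28319 × 10^12 ≈ 2.824 × 10^11 rad/s.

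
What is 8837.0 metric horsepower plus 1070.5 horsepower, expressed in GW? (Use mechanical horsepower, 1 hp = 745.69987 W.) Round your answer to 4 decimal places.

8837.0 PS = 0.00649960 GW and 1070.5 hp = 0.000798272 GW.
0.00649960 + 0.000798272 ≈ 0.0073 GW.

0.0073 gigawatts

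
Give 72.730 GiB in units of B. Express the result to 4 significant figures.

1 GiB = 1.07374e+9 B.
72.730 × 1.07374e+9 ≈ 7.809e+10 B.

7.809e+10 B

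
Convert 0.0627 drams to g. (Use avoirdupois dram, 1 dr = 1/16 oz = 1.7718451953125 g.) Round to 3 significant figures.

0.111 grams

1 dram = 1.77185 grams.
0.0627 × 1.77185 ≈ 0.111 g.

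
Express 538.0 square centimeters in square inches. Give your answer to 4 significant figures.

83.39 in²

1 cm² = 0.155000 in².
Then 538.0 × 0.155000 ≈ 83.39 in².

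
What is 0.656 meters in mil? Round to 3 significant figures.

1 m = 39370.1 mils.
Then 0.656 × 39370.1 ≈ 25800 mil.

25800 mil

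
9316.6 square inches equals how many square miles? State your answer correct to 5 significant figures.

2.3207e-6 mi²

1 in² = 2.49098e-10 square miles.
So 9316.6 × 2.49098e-10 ≈ 2.3207e-6 mi².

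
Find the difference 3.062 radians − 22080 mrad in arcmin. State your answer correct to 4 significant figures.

-65380 arcminutes

3.062 rad = 10526.4 arcmin and 22080 mrad = 75905.4 arcmin.
10526.4 − 75905.4 ≈ -65380 arcmin.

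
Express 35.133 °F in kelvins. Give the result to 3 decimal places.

274.891 kelvins

K = (°F + 459.67) × 5/9.
Applying the formula gives 274.891 K.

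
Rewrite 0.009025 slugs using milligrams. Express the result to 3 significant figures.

132000 mg

1 slug = 1.45939e+7 mg.
So 0.009025 × 1.45939e+7 ≈ 132000 mg.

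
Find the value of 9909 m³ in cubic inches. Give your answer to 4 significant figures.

1 m³ = 61023.7 cubic inches.
Then 9909 × 61023.7 ≈ 6.047e+8 in³.

6.047e+8 in³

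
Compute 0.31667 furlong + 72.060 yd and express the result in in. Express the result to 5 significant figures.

0.31667 furlong = 2508.03 in and 72.060 yd = 2594.16 in.
2508.03 + 2594.16 ≈ 5102.2 in.

5102.2 inches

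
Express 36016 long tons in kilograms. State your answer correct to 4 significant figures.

1 long ton = 1016.05 kilograms.
36016 × 1016.05 ≈ 3.659 × 10^7 kg.

3.659 × 10^7 kg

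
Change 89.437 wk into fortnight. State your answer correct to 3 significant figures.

44.7 fortnights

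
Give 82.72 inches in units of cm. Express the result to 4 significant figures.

1 inch = 2.54000 centimeters.
Then 82.72 × 2.54000 ≈ 210.1 cm.

210.1 cm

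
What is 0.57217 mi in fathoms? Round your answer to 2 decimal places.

503.51 fathom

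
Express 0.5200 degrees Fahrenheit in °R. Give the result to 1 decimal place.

460.2 °R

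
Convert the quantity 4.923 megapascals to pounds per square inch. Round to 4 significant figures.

714.0 psi

1 MPa = 145.038 psi.
4.923 × 145.038 ≈ 714.0 psi.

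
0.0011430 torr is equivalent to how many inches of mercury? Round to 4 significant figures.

1 torr = 0.0393701 inches of mercury.
So 0.0011430 × 0.0393701 ≈ 4.500e-5 inHg.

4.500e-5 inHg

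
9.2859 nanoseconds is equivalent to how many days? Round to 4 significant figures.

1 ns = 1.15741 × 10^-14 days.
9.2859 × 1.15741 × 10^-14 ≈ 1.075 × 10^-13 d.

1.075 × 10^-13 days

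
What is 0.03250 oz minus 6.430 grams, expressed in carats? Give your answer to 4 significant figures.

-27.54 carats

0.03250 oz = 4.60680 ct and 6.430 g = 32.1500 ct.
4.60680 − 32.1500 ≈ -27.54 ct.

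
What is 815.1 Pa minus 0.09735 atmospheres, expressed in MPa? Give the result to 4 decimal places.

815.1 Pa = 0.000815100 MPa and 0.09735 atm = 0.00986399 MPa.
0.000815100 − 0.00986399 ≈ -0.0090 MPa.

-0.0090 MPa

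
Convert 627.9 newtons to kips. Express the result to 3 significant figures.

0.141 kip

1 N = 0.000224809 kips.
Thus 627.9 × 0.000224809 ≈ 0.141 kip.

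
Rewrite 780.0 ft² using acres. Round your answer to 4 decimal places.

0.0179 acre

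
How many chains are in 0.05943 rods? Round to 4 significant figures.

0.01486 chain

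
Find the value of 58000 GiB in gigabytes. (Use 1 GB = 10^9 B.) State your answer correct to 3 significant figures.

62300 GB

1 gibibyte = 1.07374 GB.
So 58000 × 1.07374 ≈ 62300 GB.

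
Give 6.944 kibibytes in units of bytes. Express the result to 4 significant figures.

7111 B

1 kibibyte = 1024.00 B.
Thus 6.944 × 1024.00 ≈ 7111 B.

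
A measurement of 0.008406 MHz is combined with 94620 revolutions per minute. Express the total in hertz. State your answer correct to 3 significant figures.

0.008406 MHz = 8406.00 Hz and 94620 rpm = 1577.00 Hz.
8406.00 + 1577.00 ≈ 9980 Hz.

9980 hertz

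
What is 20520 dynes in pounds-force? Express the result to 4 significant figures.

1 dyn = 2.24809e-6 lbf.
20520 × 2.24809e-6 ≈ 0.04613 lbf.

0.04613 lbf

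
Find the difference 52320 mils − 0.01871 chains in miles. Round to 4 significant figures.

52320 mil = 0.000825758 mi and 0.01871 chain = 0.000233875 mi.
0.000825758 − 0.000233875 ≈ 0.0005919 mi.

0.0005919 mi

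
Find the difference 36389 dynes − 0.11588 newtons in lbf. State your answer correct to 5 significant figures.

36389 dyn = 0.0818057 lbf and 0.11588 N = 0.0260509 lbf.
0.0818057 − 0.0260509 ≈ 0.055755 lbf.

0.055755 lbf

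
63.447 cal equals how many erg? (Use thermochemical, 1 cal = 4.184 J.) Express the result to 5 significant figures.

2.6546e+9 erg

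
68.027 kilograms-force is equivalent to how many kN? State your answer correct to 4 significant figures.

1 kgf = 0.00980665 kN.
So 68.027 × 0.00980665 ≈ 0.6671 kN.

0.6671 kN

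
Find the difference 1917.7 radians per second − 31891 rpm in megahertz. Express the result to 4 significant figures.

-0.0002263 MHz

1917.7 rad/s = 0.000305211 MHz and 31891 rpm = 0.000531517 MHz.
0.000305211 − 0.000531517 ≈ -0.0002263 MHz.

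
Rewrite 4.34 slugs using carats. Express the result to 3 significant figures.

1 slug = 72969.5 carats.
Then 4.34 × 72969.5 ≈ 317000 ct.

317000 ct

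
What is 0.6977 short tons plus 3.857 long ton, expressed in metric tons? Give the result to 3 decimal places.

0.6977 short ton = 0.632943 t and 3.857 long ton = 3.91889 t.
0.632943 + 3.91889 ≈ 4.552 t.

4.552 t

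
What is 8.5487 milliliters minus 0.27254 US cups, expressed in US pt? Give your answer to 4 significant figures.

-0.1182 US pints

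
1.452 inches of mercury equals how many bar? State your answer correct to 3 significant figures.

1 inch of mercury = 0.0338639 bar.
Thus 1.452 × 0.0338639 ≈ 0.0492 bar.

0.0492 bar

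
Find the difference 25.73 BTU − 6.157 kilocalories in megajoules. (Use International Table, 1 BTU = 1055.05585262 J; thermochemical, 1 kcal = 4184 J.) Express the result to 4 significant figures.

25.73 BTU = 0.0271466 MJ and 6.157 kcal = 0.0257609 MJ.
0.0271466 − 0.0257609 ≈ 0.001386 MJ.

0.001386 megajoules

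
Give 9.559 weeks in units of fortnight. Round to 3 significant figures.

1 wk = 0.500000 fortnight.
9.559 × 0.500000 ≈ 4.78 fortnight.

4.78 fortnights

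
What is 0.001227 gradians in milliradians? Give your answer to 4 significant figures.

1 grad = 15.7080 mrad.
Then 0.001227 × 15.7080 ≈ 0.01927 mrad.

0.01927 mrad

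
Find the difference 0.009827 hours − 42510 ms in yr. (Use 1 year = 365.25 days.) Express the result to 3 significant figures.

-2.26e-7 years

0.009827 h = 1.12104e-6 yr and 42510 ms = 1.34706e-6 yr.
1.12104e-6 − 1.34706e-6 ≈ -2.26e-7 yr.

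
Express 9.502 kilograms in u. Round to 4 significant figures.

1 kilogram = 6.02214e+26 atomic mass units.
9.502 × 6.02214e+26 ≈ 5.722e+27 u.

5.722e+27 u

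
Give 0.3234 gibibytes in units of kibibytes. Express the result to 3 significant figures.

339000 KiB

1 GiB = 1.04858e+6 KiB.
0.3234 × 1.04858e+6 ≈ 339000 KiB.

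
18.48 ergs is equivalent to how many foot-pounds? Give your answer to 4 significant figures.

1 erg = 7.37562e-8 ft·lbf.
Then 18.48 × 7.37562e-8 ≈ 1.363e-6 ft·lbf.

1.363e-6 ft·lbf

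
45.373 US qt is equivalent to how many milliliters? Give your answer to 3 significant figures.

42900 mL

1 US quart = 946.353 milliliters.
45.373 × 946.353 ≈ 42900 mL.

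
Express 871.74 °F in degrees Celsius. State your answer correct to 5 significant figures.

466.52 °C

°F = °C × 9/5 + 32.
Applying the formula gives 466.52 °C.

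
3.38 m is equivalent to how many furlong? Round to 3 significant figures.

0.0168 furlong

1 meter = 0.00497097 furlongs.
3.38 × 0.00497097 ≈ 0.0168 furlong.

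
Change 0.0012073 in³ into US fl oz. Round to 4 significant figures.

0.0006690 US fl oz

1 cubic inch = 0.554113 US fl oz.
Then 0.0012073 × 0.554113 ≈ 0.0006690 US fl oz.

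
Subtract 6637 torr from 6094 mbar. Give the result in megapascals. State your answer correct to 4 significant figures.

6094 mbar = 0.609400 MPa and 6637 torr = 0.884861 MPa.
0.609400 − 0.884861 ≈ -0.2755 MPa.

-0.2755 MPa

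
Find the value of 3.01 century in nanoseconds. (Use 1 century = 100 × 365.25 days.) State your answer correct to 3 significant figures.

9.50 × 10^18 nanoseconds

1 century = 3.15576 × 10^18 ns.
Thus 3.01 × 3.15576 × 10^18 ≈ 9.50 × 10^18 ns.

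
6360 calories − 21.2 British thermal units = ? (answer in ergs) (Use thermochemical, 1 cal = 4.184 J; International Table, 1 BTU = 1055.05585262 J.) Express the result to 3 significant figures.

6360 cal = 2.66102e+11 erg and 21.2 BTU = 2.23672e+11 erg.
2.66102e+11 − 2.23672e+11 ≈ 4.24e+10 erg.

4.24e+10 ergs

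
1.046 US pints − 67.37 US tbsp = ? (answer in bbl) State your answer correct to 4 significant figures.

-0.003153 bbl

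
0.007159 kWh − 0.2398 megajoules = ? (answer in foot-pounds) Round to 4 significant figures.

-157900 foot-pounds

0.007159 kWh = 19008.7 ft·lbf and 0.2398 MJ = 176867 ft·lbf.
19008.7 − 176867 ≈ -157900 ft·lbf.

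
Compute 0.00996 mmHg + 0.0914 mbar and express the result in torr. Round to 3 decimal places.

0.00996 mmHg = 0.00996000 torr and 0.0914 mbar = 0.0685556 torr.
0.00996000 + 0.0685556 ≈ 0.079 torr.

0.079 torr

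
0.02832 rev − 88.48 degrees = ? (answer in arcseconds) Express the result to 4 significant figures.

0.02832 rev = 36702.7 arcsec and 88.48 ° = 318528 arcsec.
36702.7 − 318528 ≈ -281800 arcsec.

-281800 arcsec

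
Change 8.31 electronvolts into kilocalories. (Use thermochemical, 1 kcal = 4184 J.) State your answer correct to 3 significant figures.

3.18 × 10^-22 kilocalories

1 electronvolt = 3.82929 × 10^-23 kcal.
8.31 × 3.82929 × 10^-23 ≈ 3.18 × 10^-22 kcal.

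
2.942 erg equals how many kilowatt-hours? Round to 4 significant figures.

8.172 × 10^-14 kilowatt-hours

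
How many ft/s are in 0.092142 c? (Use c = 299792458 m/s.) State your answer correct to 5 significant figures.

1 speed of light = 9.83571 × 10^8 ft/s.
Then 0.092142 × 9.83571 × 10^8 ≈ 9.0628 × 10^7 ft/s.

9.0628 × 10^7 feet per second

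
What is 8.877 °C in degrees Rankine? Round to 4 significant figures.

°R = (°C + 273.15) × 9/5.
Applying the formula gives 507.6 °R.

507.6 °R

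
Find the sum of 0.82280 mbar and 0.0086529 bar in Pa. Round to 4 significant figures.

947.6 Pa

0.82280 mbar = 82.2800 Pa and 0.0086529 bar = 865.290 Pa.
82.2800 + 865.290 ≈ 947.6 Pa.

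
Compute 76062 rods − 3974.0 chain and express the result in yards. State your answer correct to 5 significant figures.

330910 yards

76062 rod = 418341 yd and 3974.0 chain = 87428.0 yd.
418341 − 87428.0 ≈ 330910 yd.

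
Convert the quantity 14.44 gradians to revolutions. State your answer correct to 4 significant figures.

1 grad = 0.00250000 rev.
So 14.44 × 0.00250000 ≈ 0.03610 rev.

0.03610 rev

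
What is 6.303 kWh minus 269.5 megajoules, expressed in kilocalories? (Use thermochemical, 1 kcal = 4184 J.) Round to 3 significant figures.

6.303 kWh = 5423.23 kcal and 269.5 MJ = 64412.0 kcal.
5423.23 − 64412.0 ≈ -59000 kcal.

-59000 kcal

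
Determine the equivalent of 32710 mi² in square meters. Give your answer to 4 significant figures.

8.472 × 10^10 square meters

1 square mile = 2.58999 × 10^6 m².
Then 32710 × 2.58999 × 10^6 ≈ 8.472 × 10^10 m².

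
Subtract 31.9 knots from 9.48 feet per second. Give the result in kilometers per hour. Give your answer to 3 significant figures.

9.48 ft/s = 10.4022 km/h and 31.9 kn = 59.0788 km/h.
10.4022 − 59.0788 ≈ -48.7 km/h.

-48.7 kilometers per hour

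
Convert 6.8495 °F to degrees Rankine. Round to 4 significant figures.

°R = °F + 459.67.
Applying the formula gives 466.5 °R.

466.5 °R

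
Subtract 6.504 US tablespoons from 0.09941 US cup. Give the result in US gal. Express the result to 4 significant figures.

-0.01919 US gal

0.09941 US cup = 0.006213125 US gal and 6.504 US tbsp = 0.02540625 US gal.
0.006213125 − 0.02540625 ≈ -0.01919 US gal.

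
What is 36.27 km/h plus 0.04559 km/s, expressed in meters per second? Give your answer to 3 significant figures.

55.7 m/s

36.27 km/h = 10.0750 m/s and 0.04559 km/s = 45.5900 m/s.
10.0750 + 45.5900 ≈ 55.7 m/s.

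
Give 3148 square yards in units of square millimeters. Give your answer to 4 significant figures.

1 yd² = 836127 mm².
Thus 3148 × 836127 ≈ 2.632e+9 mm².

2.632e+9 square millimeters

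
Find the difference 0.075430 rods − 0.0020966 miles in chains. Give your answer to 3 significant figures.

-0.149 chain

0.075430 rod = 0.0188575 chain and 0.0020966 mi = 0.167728 chain.
0.0188575 − 0.167728 ≈ -0.149 chain.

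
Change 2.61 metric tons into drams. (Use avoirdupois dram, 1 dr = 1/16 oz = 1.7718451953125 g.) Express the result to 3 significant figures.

1.47 × 10^6 drams

1 t = 564383 dr.
Thus 2.61 × 564383 ≈ 1.47 × 10^6 dr.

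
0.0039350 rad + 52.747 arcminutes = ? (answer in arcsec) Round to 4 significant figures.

0.0039350 rad = 811.652 arcsec and 52.747 arcmin = 3164.82 arcsec.
811.652 + 3164.82 ≈ 3976 arcsec.

3976 arcseconds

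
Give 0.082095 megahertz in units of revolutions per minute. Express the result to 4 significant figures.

1 megahertz = 6.00000 × 10^7 rpm.
Then 0.082095 × 6.00000 × 10^7 ≈ 4.926 × 10^6 rpm.

4.926 × 10^6 rpm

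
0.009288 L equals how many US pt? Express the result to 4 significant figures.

0.01963 US pints

1 liter = 2.11338 US pints.
So 0.009288 × 2.11338 ≈ 0.01963 US pt.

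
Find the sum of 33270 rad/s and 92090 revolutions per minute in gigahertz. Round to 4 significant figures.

33270 rad/s = 5.29508e-6 GHz and 92090 rpm = 1.53483e-6 GHz.
5.29508e-6 + 1.53483e-6 ≈ 6.830e-6 GHz.

6.830e-6 GHz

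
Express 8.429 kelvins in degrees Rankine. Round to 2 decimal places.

15.17 °R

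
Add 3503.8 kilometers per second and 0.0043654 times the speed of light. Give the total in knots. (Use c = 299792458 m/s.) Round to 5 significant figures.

3503.8 km/s = 6.81084 × 10^6 kn and 0.0043654 c = 2.54394 × 10^6 kn.
6.81084 × 10^6 + 2.54394 × 10^6 ≈ 9.3548 × 10^6 kn.

9.3548 × 10^6 kn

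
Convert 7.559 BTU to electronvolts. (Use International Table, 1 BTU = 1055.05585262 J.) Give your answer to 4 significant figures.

1 British thermal unit = 6.58514e+21 eV.
Thus 7.559 × 6.58514e+21 ≈ 4.978e+22 eV.

4.978e+22 electronvolts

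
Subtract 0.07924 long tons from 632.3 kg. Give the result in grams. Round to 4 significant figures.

551800 g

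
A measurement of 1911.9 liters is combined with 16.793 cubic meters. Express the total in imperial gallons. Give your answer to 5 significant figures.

1911.9 L = 420.559 imp gal and 16.793 m³ = 3693.94 imp gal.
420.559 + 3693.94 ≈ 4114.5 imp gal.

4114.5 imp gal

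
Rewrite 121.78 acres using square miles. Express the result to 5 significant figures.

1 acre = 0.00156250 mi².
Thus 121.78 × 0.00156250 ≈ 0.19028 mi².

0.19028 mi²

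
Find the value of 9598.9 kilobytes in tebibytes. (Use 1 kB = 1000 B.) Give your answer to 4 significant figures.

8.730e-6 tebibytes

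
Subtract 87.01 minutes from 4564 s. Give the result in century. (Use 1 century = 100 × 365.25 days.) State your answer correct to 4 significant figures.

-2.081e-7 centuries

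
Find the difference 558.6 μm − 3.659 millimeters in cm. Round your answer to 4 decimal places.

-0.3100 centimeters

558.6 μm = 0.0558600 cm and 3.659 mm = 0.365900 cm.
0.0558600 − 0.365900 ≈ -0.3100 cm.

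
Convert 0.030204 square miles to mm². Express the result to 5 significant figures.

1 mi² = 2.58999 × 10^12 square millimeters.
So 0.030204 × 2.58999 × 10^12 ≈ 7.8228 × 10^10 mm².

7.8228 × 10^10 mm²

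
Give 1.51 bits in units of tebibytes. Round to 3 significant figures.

1 bit = 1.13687e-13 TiB.
Thus 1.51 × 1.13687e-13 ≈ 1.72e-13 TiB.

1.72e-13 TiB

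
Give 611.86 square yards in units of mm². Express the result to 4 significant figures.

5.116e+8 square millimeters

1 yd² = 836127 mm².
611.86 × 836127 ≈ 5.116e+8 mm².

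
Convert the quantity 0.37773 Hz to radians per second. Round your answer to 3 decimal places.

2.373 rad/s

1 hertz = 6.28319 radians per second.
Then 0.37773 × 6.28319 ≈ 2.373 rad/s.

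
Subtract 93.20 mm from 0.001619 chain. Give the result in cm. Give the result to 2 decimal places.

0.001619 chain = 3.25691 cm and 93.20 mm = 9.32000 cm.
3.25691 − 9.32000 ≈ -6.06 cm.

-6.06 centimeters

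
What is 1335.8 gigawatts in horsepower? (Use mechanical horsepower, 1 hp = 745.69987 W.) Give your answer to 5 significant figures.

1.7913e+9 hp

1 GW = 1.34102e+6 hp.
1335.8 × 1.34102e+6 ≈ 1.7913e+9 hp.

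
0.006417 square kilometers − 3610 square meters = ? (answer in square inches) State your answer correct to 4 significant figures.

0.006417 km² = 9.94637e+6 in² and 3610 m² = 5.59551e+6 in².
9.94637e+6 − 5.59551e+6 ≈ 4.351e+6 in².

4.351e+6 square inches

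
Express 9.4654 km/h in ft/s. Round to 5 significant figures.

8.6262 ft/s

1 kilometer per hour = 0.911344 ft/s.
9.4654 × 0.911344 ≈ 8.6262 ft/s.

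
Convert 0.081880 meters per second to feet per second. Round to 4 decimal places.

0.2686 ft/s

1 meter per second = 3.28084 feet per second.
Then 0.081880 × 3.28084 ≈ 0.2686 ft/s.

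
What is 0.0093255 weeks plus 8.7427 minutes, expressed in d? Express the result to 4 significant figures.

0.07135 d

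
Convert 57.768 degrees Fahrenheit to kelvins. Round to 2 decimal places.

287.47 K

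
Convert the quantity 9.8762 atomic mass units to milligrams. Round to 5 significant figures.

1 u = 1.66054e-21 mg.
So 9.8762 × 1.66054e-21 ≈ 1.6400e-20 mg.

1.6400e-20 mg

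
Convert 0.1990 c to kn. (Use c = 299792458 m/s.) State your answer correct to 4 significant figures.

1 speed of light = 5.82750e+8 kn.
0.1990 × 5.82750e+8 ≈ 1.160e+8 kn.

1.160e+8 kn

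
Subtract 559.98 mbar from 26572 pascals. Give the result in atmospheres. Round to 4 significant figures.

26572 Pa = 0.262245 atm and 559.98 mbar = 0.552657 atm.
0.262245 − 0.552657 ≈ -0.2904 atm.

-0.2904 atm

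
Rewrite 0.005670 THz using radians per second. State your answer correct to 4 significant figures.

3.563 × 10^10 rad/s

1 terahertz = 6.28319 × 10^12 rad/s.
Then 0.005670 × 6.28319 × 10^12 ≈ 3.563 × 10^10 rad/s.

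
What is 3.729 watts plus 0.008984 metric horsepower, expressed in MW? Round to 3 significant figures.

1.03e-5 MW

3.729 W = 3.72900e-6 MW and 0.008984 PS = 6.60772e-6 MW.
3.72900e-6 + 6.60772e-6 ≈ 1.03e-5 MW.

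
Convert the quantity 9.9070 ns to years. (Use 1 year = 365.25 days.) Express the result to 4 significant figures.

3.139e-16 years

1 nanosecond = 3.16881e-17 yr.
Thus 9.9070 × 3.16881e-17 ≈ 3.139e-16 yr.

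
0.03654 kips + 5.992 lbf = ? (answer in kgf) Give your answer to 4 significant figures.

0.03654 kip = 16.5743 kgf and 5.992 lbf = 2.71793 kgf.
16.5743 + 2.71793 ≈ 19.29 kgf.

19.29 kgf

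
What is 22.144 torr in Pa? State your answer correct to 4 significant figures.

2952 pascals

1 torr = 133.322 pascals.
So 22.144 × 133.322 ≈ 2952 Pa.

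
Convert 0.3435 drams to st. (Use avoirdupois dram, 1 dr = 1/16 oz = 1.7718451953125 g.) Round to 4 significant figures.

1 dr = 0.000279018 st.
Then 0.3435 × 0.000279018 ≈ 9.584 × 10^-5 st.

9.584 × 10^-5 st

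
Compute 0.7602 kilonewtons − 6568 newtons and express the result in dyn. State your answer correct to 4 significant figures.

0.7602 kN = 7.60200 × 10^7 dyn and 6568 N = 6.56800 × 10^8 dyn.
7.60200 × 10^7 − 6.56800 × 10^8 ≈ -5.808 × 10^8 dyn.

-5.808 × 10^8 dynes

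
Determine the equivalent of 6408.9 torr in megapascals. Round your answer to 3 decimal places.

0.854 MPa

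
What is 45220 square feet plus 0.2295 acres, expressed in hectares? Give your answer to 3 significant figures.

0.513 hectares

45220 ft² = 0.420108 ha and 0.2295 acre = 0.0928754 ha.
0.420108 + 0.0928754 ≈ 0.513 ha.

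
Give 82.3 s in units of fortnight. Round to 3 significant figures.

6.80e-5 fortnight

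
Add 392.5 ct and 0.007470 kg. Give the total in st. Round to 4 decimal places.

0.0135 st

392.5 ct = 0.0123616 st and 0.007470 kg = 0.00117632 st.
0.0123616 + 0.00117632 ≈ 0.0135 st.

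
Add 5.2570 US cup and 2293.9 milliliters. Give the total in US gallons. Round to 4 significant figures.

0.9345 US gal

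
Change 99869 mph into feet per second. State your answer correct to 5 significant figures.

1 mph = 1.46667 ft/s.
99869 × 1.46667 ≈ 146470 ft/s.

146470 ft/s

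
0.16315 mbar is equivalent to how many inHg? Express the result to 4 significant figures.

0.004818 inches of mercury

1 mbar = 0.0295300 inches of mercury.
0.16315 × 0.0295300 ≈ 0.004818 inHg.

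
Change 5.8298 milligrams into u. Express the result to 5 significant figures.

3.5108e+21 atomic mass units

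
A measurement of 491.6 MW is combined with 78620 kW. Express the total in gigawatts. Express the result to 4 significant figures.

491.6 MW = 0.491600 GW and 78620 kW = 0.0786200 GW.
0.491600 + 0.0786200 ≈ 0.5702 GW.

0.5702 GW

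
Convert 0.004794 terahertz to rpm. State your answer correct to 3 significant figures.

1 terahertz = 6.00000e+13 rpm.
So 0.004794 × 6.00000e+13 ≈ 2.88e+11 rpm.

2.88e+11 rpm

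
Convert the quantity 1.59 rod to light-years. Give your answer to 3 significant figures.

8.45e-16 ly

1 rod = 5.31587e-16 light-years.
Thus 1.59 × 5.31587e-16 ≈ 8.45e-16 ly.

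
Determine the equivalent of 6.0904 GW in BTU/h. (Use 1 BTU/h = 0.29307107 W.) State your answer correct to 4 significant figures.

2.078e+10 BTU/h

1 GW = 3.41214e+9 BTU/h.
6.0904 × 3.41214e+9 ≈ 2.078e+10 BTU/h.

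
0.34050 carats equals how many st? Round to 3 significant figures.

1.07 × 10^-5 stone

1 carat = 3.14946 × 10^-5 st.
0.34050 × 3.14946 × 10^-5 ≈ 1.07 × 10^-5 st.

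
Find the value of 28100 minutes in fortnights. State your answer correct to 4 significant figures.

1.394 fortnight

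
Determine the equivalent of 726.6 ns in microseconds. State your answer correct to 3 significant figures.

1 ns = 0.00100000 microseconds.
So 726.6 × 0.00100000 ≈ 0.727 μs.

0.727 μs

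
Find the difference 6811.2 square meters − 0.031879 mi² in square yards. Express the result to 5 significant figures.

6811.2 m² = 8146.13 yd² and 0.031879 mi² = 98748.4 yd².
8146.13 − 98748.4 ≈ -90602 yd².

-90602 yd²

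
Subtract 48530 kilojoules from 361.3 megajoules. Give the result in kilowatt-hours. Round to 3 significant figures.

86.9 kWh

361.3 MJ = 100.361 kWh and 48530 kJ = 13.4806 kWh.
100.361 − 13.4806 ≈ 86.9 kWh.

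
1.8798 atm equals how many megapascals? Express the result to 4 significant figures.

1 atmosphere = 0.101325 MPa.
Thus 1.8798 × 0.101325 ≈ 0.1905 MPa.

0.1905 MPa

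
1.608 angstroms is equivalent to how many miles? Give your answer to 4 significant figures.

9.992 × 10^-14 mi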